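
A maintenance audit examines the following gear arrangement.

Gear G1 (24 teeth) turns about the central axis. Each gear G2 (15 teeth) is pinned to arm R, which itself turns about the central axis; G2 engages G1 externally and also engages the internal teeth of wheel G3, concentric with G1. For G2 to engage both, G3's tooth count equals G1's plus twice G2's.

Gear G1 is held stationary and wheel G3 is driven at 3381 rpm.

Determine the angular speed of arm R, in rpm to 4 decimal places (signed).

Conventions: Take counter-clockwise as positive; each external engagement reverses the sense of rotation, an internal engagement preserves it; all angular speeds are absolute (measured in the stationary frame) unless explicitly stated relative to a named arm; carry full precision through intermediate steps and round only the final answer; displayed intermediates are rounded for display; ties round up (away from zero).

class = planetary set [G3 = 24+2·15 = 54; Willis about the carrier]
normalise by the input: solve with ω_ring = 1, then scale by 3381 rpm
ring teeth: 24 + 2·15 = 54
24(ω_sun−ω_arm) = −54(ω_ring−ω_arm),  ω_sun = 0, ω_ring = 1
24(0−ω_arm) = −54(1−ω_arm)  ⇒  78·ω_arm = 54  ⇒  ω_arm = 9/13
scale: ω_arm = 9/13 × 3381 rpm = +2340.6923 rpm

+2340.6923 rpm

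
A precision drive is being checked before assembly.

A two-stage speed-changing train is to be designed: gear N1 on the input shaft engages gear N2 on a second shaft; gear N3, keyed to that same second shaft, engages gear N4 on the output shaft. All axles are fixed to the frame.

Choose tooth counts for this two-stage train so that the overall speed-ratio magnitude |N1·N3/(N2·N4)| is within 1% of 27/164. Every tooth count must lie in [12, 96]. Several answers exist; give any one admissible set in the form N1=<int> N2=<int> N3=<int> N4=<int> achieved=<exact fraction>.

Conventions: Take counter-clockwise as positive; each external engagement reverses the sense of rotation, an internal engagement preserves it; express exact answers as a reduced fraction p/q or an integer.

topology: fixed-axis compound train — 2 stages, target 27/164
target = 27/164 in lowest terms: an exact hit needs N1·N3 = k·27 and N2·N4 = k·164 for one integer k, every count in [12, 96]; additionally prefer no 1:1 stage (N1 ≠ N2, N3 ≠ N4)
k = 1…7: no 1:1-free in-range split of k·27 and k·164 into factor pairs; take k = 8
k = 8: N1·N3 = 216 = 12·18, N2·N4 = 1312 = 16·82
achieved = 12·18/(16·82) = 27/164; |achieved − target| = 0 ≤ 27/16400 ✓

N1=12 N2=16 N3=18 N4=82 achieved=27/164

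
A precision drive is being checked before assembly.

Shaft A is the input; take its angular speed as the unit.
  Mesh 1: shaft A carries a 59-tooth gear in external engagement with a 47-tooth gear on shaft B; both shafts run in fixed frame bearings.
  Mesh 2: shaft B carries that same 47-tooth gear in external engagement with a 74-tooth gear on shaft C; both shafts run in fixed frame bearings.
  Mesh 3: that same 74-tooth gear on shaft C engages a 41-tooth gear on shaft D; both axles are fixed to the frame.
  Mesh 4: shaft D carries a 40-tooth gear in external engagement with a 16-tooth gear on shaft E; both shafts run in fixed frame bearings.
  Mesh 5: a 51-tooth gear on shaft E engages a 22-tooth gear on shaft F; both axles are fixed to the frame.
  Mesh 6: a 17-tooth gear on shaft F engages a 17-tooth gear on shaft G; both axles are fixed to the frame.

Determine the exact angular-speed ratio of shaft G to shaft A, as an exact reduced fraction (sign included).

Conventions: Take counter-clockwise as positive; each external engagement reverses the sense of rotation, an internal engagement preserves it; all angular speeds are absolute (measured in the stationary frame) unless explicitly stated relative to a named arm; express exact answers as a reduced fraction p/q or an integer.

class = fixed-axis compound train [6 meshes; 6 ratios multiply, 6 sense flips]
mesh 1 [59T→47T]: running ratio 59/47, sense −
mesh 2 [47T→74T]: running ratio 59/74, sense +
mesh 3 [74T→41T]: running ratio 59/41, sense −
mesh 4 [40T→16T]: running ratio 295/82, sense +
mesh 5 [51T→22T]: running ratio 15045/1804, sense −
mesh 6 [17T→17T]: running ratio 15045/1804, sense +
ω_out/ω_in = 15045/1804

15045/1804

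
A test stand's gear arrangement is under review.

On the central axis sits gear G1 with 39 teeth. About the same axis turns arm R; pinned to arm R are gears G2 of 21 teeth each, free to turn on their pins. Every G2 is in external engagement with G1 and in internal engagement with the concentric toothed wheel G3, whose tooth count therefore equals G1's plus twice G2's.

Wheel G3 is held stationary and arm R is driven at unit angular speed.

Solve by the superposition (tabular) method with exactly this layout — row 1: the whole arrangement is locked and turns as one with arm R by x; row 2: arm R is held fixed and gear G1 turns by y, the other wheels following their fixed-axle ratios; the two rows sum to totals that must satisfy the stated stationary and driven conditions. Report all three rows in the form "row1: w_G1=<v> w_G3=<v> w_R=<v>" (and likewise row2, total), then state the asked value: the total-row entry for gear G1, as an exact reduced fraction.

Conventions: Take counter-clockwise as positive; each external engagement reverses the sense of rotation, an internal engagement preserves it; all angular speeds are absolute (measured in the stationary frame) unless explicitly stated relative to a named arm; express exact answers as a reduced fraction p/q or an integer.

row1: w_G1=1 w_G3=1 w_R=1
row2: w_G1=27/13 w_G3=-1 w_R=0
total: w_G1=40/13 w_G3=0 w_R=1
asked value: 40/13

topology: planetary set — G1 39T / G2 21T / G3 81T, arm = carrier (Willis)
row 1: whole set turns with the arm by x
superposition row 2 [arm held]: sun y, ring −(39/81)·y, arm 0
boundary: total ω_ring = x − (39/81)·y = 0 and total ω_arm = x = 1  ⇒  y = 27/13, x = 1
row 2 ring = −(39/81)·27/13 = -1
totals (row 1 + row 2): sun 1 + 27/13 = 40/13, ring 1 + (-1) = 0, arm 1 + 0 = 1
asked cell (total, sun) = 40/13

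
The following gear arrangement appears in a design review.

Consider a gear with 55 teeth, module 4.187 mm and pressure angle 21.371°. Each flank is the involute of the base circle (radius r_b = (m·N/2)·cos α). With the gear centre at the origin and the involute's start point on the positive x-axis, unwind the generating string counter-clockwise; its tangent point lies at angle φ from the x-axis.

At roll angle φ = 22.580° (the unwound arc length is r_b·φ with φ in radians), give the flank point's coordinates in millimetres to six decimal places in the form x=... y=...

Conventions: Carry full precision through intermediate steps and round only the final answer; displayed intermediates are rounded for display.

class = single-mesh tooth geometry [base-circle involute, m = 4.187, 55T]
pitch radius r_p = m·N/2 = 4.187·55/2 = 115.142500
base radius r_b = r_p·cos α = 115.142500·cos 21.371° = 107.225345
roll angle φ = 22.580° = 0.39409535 rad
x = r_b·(cos φ + φ·sin φ) = 115.231464
y = r_b·(sin φ − φ·cos φ) = 2.153873

x=115.231464 y=2.153873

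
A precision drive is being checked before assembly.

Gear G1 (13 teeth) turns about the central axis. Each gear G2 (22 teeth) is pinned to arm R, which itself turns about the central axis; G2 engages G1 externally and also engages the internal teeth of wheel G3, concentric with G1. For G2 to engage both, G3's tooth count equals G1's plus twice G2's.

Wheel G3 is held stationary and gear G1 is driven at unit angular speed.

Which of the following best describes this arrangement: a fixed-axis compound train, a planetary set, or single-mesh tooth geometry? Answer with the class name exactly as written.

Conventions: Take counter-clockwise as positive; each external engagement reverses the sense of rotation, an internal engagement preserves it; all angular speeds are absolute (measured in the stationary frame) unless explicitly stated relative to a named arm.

topology: planetary set — G1 13T / G2 22T / G3 57T, arm = carrier (Willis)
classification: planetary set

planetary set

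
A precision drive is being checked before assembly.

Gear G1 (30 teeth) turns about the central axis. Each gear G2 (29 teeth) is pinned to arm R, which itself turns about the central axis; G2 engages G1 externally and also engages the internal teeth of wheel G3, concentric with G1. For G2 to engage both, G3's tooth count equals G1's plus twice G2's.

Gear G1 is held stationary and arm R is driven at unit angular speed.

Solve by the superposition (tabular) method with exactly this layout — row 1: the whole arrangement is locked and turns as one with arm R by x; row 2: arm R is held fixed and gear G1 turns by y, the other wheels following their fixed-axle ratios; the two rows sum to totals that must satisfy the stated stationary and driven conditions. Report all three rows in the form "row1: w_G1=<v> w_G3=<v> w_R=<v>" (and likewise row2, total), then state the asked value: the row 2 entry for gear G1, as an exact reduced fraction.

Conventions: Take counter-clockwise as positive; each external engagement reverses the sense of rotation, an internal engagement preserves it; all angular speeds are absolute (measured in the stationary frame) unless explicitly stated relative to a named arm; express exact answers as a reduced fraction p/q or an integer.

row1: w_G1=1 w_G3=1 w_R=1
row2: w_G1=-1 w_G3=15/44 w_R=0
total: w_G1=0 w_G3=59/44 w_R=1
asked value: -1

planetary set (30T centre, 29T on arm, 88T internal) — Willis relation
row 1: whole set turns with the arm by x
row 2: sun turns y, ring = −(30/88)·y, arm 0
boundary: total ω_sun = x + y = 0 and total ω_arm = x = 1  ⇒  y = -1, x = 1
row 2 ring = −(30/88)·(-1) = 15/44
totals (row 1 + row 2): sun 1 + (-1) = 0, ring 1 + 15/44 = 59/44, arm 1 + 0 = 1
asked cell (row2, sun) = -1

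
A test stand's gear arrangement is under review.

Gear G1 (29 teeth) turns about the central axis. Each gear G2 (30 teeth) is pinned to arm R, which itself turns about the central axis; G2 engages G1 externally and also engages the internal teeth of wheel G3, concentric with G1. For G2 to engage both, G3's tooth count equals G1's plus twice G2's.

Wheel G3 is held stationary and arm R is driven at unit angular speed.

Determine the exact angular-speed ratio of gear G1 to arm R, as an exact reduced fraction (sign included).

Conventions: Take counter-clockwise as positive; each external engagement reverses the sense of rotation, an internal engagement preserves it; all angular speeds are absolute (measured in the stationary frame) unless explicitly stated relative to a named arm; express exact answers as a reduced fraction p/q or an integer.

118/29

topology: planetary set — G1 29T / G2 30T / G3 89T, arm = carrier (Willis)
ring teeth: 29 + 2·30 = 89
29(ω_sun−ω_arm) = −89(ω_ring−ω_arm),  ω_ring = 0, ω_arm = 1
ω_sun = 1 − (89/29)(0−1) = 118/29
ω_out/ω_in = 118/29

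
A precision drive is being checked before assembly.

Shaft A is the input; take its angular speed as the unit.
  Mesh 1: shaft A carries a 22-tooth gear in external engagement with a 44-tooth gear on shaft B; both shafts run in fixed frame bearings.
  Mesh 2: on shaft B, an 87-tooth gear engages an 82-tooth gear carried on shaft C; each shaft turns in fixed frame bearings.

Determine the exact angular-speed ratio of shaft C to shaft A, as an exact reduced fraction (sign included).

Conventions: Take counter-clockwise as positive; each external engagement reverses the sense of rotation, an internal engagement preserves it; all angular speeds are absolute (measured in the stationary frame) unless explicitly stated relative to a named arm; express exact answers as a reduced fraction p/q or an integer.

class = fixed-axis compound train [2 meshes; 2 ratios multiply, 2 sense flips]
mesh 1 [22T→44T]: running ratio 1/2, sense −
mesh 2 [87T→82T]: running ratio 87/164, sense +
ω_out/ω_in = 87/164

87/164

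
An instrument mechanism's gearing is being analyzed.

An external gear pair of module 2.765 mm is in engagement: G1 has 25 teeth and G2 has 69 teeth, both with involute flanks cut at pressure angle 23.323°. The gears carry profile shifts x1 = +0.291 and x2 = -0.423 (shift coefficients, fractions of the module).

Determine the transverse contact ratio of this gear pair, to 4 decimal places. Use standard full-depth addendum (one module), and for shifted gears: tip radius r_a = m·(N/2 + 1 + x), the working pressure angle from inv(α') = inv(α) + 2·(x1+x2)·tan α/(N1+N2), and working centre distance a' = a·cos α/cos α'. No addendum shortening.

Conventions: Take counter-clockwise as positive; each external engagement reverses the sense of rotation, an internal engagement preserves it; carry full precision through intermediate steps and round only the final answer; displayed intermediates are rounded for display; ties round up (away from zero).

1.5362

class = single-mesh tooth geometry [involute pair 25T × 69T, m = 2.765]
base radii: r_b1 = 31.738313, r_b2 = 87.597743
tip radii: r_a1 = 38.132115, r_a2 = 96.987905
inv(α') = inv(23.323°) + 2·(+0.291-0.423)·tan α/(25+69) = 0.02286999  ⇒  α' = 22.94289°
a' = a·cos α / cos α' = 129.9550·cos 23.323°/cos 22.94289° = 129.587198
action lengths: √(r_a1²−r_b1²) = 21.136171, √(r_a2²−r_b2²) = 41.632790
base pitch p_b = π·m·cos α = 7.976708
CR = (21.136171 + 41.632790 − 129.587198·sin 22.94289°)/7.976708 = 1.536240
contact ratio ≈ 1.5362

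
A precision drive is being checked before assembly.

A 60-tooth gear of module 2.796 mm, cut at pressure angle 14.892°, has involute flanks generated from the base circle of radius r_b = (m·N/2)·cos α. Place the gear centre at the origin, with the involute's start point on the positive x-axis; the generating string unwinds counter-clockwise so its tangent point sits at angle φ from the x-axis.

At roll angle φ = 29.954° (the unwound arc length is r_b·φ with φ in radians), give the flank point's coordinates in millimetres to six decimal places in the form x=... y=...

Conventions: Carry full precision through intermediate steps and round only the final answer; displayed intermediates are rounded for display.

single-mesh involute tooth geometry (60T wheel at module 2.796)
pitch radius r_p = m·N/2 = 2.796·60/2 = 83.880000
base radius r_b = r_p·cos α = 83.880000·cos 14.892° = 81.062636
roll angle φ = 29.954° = 0.52279592 rad
x = r_b·(cos φ + φ·sin φ) = 91.394956
y = r_b·(sin φ − φ·cos φ) = 3.756465

x=91.394956 y=3.756465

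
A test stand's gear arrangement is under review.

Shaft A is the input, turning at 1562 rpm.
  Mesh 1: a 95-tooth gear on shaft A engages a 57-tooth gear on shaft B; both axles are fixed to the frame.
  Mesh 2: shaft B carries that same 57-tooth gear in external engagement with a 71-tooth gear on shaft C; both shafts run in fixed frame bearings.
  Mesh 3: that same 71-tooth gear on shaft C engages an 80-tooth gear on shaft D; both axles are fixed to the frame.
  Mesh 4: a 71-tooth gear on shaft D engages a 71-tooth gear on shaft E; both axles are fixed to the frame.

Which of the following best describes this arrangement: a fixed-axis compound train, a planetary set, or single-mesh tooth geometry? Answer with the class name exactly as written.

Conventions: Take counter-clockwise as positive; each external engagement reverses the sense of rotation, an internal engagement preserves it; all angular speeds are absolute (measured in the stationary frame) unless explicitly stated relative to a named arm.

recognized (5 fixed axles, 4 meshes): fixed-axis compound train
classification: fixed-axis compound train

fixed-axis compound train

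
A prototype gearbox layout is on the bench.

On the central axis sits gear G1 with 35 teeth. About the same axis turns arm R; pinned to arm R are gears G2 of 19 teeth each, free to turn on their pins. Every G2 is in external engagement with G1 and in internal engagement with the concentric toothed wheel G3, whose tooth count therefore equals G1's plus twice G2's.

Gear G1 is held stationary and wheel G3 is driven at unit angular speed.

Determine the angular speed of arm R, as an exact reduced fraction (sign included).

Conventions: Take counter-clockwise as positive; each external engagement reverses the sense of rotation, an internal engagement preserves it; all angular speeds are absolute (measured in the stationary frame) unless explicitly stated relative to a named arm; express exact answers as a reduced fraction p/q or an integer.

73/108

class = planetary set [G3 = 35+2·19 = 73; Willis about the carrier]
ring teeth: 35 + 2·19 = 73
35(ω_sun−ω_arm) = −73(ω_ring−ω_arm),  ω_sun = 0, ω_ring = 1
35(0−ω_arm) = −73(1−ω_arm)  ⇒  108·ω_arm = 73  ⇒  ω_arm = 73/108
exact speed ratio = 73/108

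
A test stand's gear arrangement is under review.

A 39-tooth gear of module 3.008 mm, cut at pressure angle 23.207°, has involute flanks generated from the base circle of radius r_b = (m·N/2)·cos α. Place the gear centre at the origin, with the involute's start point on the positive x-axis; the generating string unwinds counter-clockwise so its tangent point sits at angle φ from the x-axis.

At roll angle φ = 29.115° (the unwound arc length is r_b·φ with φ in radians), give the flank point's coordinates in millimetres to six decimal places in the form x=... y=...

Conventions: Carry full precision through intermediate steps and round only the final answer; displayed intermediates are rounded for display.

x=60.427356 y=2.297600

single-mesh involute tooth geometry (39T wheel at module 3.008)
pitch radius r_p = m·N/2 = 3.008·39/2 = 58.656000
base radius r_b = r_p·cos α = 58.656000·cos 23.207° = 53.909979
roll angle φ = 29.115° = 0.50815261 rad
x = r_b·(cos φ + φ·sin φ) = 60.427356
y = r_b·(sin φ − φ·cos φ) = 2.297600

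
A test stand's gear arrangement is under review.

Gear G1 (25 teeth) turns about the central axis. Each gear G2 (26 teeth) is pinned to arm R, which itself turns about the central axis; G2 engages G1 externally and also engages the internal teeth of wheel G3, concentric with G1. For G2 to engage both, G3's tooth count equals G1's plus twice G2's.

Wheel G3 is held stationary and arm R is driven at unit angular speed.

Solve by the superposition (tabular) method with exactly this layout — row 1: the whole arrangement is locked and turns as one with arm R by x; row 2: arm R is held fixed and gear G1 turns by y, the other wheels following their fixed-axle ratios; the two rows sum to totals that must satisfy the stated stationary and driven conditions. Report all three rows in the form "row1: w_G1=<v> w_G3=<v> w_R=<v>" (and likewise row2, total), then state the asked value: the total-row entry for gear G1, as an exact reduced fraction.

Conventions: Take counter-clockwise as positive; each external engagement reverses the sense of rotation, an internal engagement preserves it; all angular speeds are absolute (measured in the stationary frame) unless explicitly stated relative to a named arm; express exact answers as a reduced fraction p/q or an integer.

row1: w_G1=1 w_G3=1 w_R=1
row2: w_G1=77/25 w_G3=-1 w_R=0
total: w_G1=102/25 w_G3=0 w_R=1
asked value: 102/25

class = planetary set [G3 = 25+2·26 = 77; Willis about the carrier]
row 1 (train locked, turned with arm): all members turn x
row 2 (arm held, sun turns y): ω_ring = −(25/77)·y, ω_arm = 0
boundary: total ω_ring = x − (25/77)·y = 0 and total ω_arm = x = 1  ⇒  y = 77/25, x = 1
row 2 ring = −(25/77)·77/25 = -1
totals (row 1 + row 2): sun 1 + 77/25 = 102/25, ring 1 + (-1) = 0, arm 1 + 0 = 1
asked cell (total, sun) = 102/25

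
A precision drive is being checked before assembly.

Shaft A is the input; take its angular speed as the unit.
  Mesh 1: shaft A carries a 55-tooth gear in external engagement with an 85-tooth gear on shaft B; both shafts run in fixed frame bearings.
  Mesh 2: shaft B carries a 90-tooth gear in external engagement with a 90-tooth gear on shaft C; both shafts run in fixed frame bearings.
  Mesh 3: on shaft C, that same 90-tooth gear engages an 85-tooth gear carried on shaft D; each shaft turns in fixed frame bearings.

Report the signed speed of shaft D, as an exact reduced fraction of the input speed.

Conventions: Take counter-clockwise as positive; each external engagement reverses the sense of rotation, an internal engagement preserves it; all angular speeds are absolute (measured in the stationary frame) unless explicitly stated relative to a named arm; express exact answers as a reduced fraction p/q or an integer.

3-mesh fixed-axis compound train (all bearings frame-fixed)
mesh 1 [55T→85T]: |ω|/ω_in = 1×55/85 = 11/17, sense flips to −
mesh 2 [90T→90T]: |ω|/ω_in = (11/17)×90/90 = 11/17, sense flips to +
mesh 3 [90T→85T]: |ω|/ω_in = (11/17)×90/85 = 198/289, sense flips to −
signed output speed (× input speed) = -198/289

-198/289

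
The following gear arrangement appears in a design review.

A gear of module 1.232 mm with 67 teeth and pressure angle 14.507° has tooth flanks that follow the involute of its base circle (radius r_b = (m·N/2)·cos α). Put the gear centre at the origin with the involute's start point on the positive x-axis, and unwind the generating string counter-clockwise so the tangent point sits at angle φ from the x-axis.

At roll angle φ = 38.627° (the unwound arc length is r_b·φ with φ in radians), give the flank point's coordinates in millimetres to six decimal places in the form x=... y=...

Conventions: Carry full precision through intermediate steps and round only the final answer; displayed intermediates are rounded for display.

x=48.030241 y=3.898508

single-mesh involute tooth geometry (67T wheel at module 1.232)
pitch radius r_p = m·N/2 = 1.232·67/2 = 41.272000
base radius r_b = r_p·cos α = 41.272000·cos 14.507° = 39.956127
roll angle φ = 38.627° = 0.67416833 rad
x = r_b·(cos φ + φ·sin φ) = 48.030241
y = r_b·(sin φ − φ·cos φ) = 3.898508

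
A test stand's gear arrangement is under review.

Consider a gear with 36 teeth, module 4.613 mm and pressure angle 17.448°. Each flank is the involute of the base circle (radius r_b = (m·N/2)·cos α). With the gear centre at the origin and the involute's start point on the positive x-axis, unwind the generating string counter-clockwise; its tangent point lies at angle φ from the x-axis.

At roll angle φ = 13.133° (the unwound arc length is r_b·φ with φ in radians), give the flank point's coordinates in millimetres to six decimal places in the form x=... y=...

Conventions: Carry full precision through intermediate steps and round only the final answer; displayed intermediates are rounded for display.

x=81.267214 y=0.316314

topology: single-mesh involute geometry — m = 4.613, N = 36
pitch radius r_p = m·N/2 = 4.613·36/2 = 83.034000
base radius r_b = r_p·cos α = 83.034000·cos 17.448° = 79.213562
roll angle φ = 13.133° = 0.22921409 rad
x = r_b·(cos φ + φ·sin φ) = 81.267214
y = r_b·(sin φ − φ·cos φ) = 0.316314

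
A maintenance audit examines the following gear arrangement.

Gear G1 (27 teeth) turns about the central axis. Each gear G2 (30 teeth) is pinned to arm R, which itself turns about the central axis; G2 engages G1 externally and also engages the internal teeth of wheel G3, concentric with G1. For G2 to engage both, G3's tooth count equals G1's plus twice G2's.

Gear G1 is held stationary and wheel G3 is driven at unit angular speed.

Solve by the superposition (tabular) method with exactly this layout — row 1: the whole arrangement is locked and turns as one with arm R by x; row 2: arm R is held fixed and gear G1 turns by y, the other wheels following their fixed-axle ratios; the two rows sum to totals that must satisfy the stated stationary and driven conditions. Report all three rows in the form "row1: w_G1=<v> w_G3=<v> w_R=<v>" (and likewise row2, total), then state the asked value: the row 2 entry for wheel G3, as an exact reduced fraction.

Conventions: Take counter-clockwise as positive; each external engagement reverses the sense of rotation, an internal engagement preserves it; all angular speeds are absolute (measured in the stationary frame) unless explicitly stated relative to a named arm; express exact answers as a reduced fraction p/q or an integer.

row1: w_G1=29/38 w_G3=29/38 w_R=29/38
row2: w_G1=-29/38 w_G3=9/38 w_R=0
total: w_G1=0 w_G3=1 w_R=29/38
asked value: 9/38

planetary set (27T centre, 30T on arm, 87T internal) — Willis relation
row 1: whole set turns with the arm by x
row 2 (arm held, sun turns y): ω_ring = −(27/87)·y, ω_arm = 0
boundary: total ω_sun = x + y = 0 and total ω_ring = x − (27/87)·y = 1  ⇒  y = -29/38, x = 29/38
row 2 ring = −(27/87)·(-29/38) = 9/38
totals (row 1 + row 2): sun 29/38 + (-29/38) = 0, ring 29/38 + 9/38 = 1, arm 29/38 + 0 = 29/38
asked cell (row2, ring) = 9/38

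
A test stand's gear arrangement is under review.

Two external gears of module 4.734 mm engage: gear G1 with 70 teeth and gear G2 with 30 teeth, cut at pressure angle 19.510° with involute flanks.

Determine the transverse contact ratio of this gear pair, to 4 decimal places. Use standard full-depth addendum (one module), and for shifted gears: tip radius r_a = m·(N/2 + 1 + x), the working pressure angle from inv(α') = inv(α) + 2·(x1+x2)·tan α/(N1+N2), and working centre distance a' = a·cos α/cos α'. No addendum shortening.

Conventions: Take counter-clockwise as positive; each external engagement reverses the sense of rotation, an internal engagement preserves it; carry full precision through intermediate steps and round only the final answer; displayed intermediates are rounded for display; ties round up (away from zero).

single-mesh involute tooth geometry (70T engaging 30T at module 4.734)
base radii: r_b1 = 156.176613, r_b2 = 66.932834
tip radii: r_a1 = 170.424000, r_a2 = 75.744000
no profile shift: α' = α, a' = a
action lengths: √(r_a1²−r_b1²) = 68.214407, √(r_a2²−r_b2²) = 35.456300
base pitch p_b = π·m·cos α = 14.018380
CR = (68.214407 + 35.456300 − 236.700000·sin 19.51000°)/14.018380 = 1.756243
contact ratio ≈ 1.7562

1.7562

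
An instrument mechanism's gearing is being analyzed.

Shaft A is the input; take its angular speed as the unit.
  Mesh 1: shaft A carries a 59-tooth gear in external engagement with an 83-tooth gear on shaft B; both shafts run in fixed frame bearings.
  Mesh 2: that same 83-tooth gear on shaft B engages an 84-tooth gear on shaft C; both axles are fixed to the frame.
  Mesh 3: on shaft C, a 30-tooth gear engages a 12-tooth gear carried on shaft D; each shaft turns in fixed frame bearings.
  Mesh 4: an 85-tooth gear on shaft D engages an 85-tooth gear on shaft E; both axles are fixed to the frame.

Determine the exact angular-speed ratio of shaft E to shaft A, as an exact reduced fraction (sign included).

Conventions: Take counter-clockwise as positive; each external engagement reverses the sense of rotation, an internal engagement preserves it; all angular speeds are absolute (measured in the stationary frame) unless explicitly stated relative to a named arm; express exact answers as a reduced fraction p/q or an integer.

295/168

class = fixed-axis compound train [4 meshes; 4 ratios multiply, 4 sense flips]
mesh 1 [59T→83T]: running ratio 59/83, sense −
mesh 2 [83T→84T]: running ratio 59/84, sense +
mesh 3 [30T→12T]: running ratio 295/168, sense −
mesh 4 [85T→85T]: running ratio 295/168, sense +
ω_out/ω_in = 295/168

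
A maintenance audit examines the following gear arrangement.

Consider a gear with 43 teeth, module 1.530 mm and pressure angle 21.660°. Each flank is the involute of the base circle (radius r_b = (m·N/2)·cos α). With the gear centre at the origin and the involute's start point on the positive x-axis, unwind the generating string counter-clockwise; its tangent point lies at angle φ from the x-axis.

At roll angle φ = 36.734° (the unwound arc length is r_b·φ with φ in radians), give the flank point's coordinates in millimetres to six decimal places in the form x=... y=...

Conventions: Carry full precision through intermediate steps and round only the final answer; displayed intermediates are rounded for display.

topology: single-mesh involute geometry — m = 1.530, N = 43
pitch radius r_p = m·N/2 = 1.530·43/2 = 32.895000
base radius r_b = r_p·cos α = 32.895000·cos 21.660° = 30.572300
roll angle φ = 36.734° = 0.64112925 rad
x = r_b·(cos φ + φ·sin φ) = 36.224531
y = r_b·(sin φ − φ·cos φ) = 2.576831

x=36.224531 y=2.576831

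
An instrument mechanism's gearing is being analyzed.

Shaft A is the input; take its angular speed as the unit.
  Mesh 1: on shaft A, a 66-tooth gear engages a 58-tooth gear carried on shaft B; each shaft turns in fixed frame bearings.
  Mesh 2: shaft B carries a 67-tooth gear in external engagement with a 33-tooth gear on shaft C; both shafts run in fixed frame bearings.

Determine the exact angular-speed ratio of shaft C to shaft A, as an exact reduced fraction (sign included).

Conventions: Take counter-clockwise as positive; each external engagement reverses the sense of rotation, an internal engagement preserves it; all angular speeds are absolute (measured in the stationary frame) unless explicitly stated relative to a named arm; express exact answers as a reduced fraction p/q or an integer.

67/29

class = fixed-axis compound train [2 meshes; 2 ratios multiply, 2 sense flips]
mesh 1 [66T→58T]: running ratio 33/29, sense −
mesh 2 [67T→33T]: running ratio 67/29, sense +
ω_out/ω_in = 67/29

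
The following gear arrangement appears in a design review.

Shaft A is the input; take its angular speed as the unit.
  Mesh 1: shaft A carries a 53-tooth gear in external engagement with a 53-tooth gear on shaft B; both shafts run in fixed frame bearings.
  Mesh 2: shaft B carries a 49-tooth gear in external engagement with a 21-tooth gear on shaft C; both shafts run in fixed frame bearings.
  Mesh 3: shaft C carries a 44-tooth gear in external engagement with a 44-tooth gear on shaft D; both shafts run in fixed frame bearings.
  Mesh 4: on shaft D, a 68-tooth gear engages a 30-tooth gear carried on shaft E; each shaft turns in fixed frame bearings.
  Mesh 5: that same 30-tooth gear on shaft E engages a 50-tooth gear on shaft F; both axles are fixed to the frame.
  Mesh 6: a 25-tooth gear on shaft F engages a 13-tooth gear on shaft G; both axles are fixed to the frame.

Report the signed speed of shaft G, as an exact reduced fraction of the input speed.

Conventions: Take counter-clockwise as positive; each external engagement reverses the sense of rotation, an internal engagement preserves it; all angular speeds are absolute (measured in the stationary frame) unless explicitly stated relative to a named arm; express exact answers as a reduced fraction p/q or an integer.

6-mesh fixed-axis compound train (all bearings frame-fixed)
mesh 1 [53T→53T]: |ω|/ω_in = 1×53/53 = 1, sense flips to −
mesh 2 [49T→21T]: |ω|/ω_in = 1×49/21 = 7/3, sense flips to +
mesh 3 [44T→44T]: |ω|/ω_in = (7/3)×44/44 = 7/3, sense flips to −
mesh 4 [68T→30T]: |ω|/ω_in = (7/3)×68/30 = 238/45, sense flips to +
mesh 5 [30T→50T]: |ω|/ω_in = (238/45)×30/50 = 238/75, sense flips to −
mesh 6 [25T→13T]: |ω|/ω_in = (238/75)×25/13 = 238/39, sense flips to +
signed output speed (× input speed) = 238/39

238/39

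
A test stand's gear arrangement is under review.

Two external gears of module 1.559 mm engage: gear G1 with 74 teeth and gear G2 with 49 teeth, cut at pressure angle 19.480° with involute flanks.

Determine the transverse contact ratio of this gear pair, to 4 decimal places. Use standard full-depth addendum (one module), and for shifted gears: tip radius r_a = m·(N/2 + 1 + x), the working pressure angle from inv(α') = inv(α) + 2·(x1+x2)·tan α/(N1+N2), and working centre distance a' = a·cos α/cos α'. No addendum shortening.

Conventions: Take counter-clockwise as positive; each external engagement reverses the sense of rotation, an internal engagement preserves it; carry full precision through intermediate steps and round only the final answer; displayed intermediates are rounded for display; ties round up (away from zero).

topology: single-mesh involute geometry — m = 1.559, 74T/49T pair
base radii: r_b1 = 54.381107, r_b2 = 36.009111
tip radii: r_a1 = 59.242000, r_a2 = 39.754500
no profile shift: α' = α, a' = a
action lengths: √(r_a1²−r_b1²) = 23.501271, √(r_a2²−r_b2²) = 16.845301
base pitch p_b = π·m·cos α = 4.617386
CR = (23.501271 + 16.845301 − 95.878500·sin 19.48000°)/4.617386 = 1.813412
contact ratio ≈ 1.8134

1.8134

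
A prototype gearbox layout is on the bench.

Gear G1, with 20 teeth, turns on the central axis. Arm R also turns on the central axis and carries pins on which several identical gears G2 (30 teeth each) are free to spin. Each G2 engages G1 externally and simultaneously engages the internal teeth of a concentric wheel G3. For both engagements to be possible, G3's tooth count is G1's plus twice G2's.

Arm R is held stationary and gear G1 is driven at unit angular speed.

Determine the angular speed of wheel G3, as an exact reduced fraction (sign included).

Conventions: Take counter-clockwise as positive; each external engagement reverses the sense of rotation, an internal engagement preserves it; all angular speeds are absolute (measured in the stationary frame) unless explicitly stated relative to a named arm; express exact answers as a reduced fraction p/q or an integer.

-1/4

topology: planetary set — G1 20T / G2 30T / G3 80T, arm = carrier (Willis)
ring teeth: 20 + 2·30 = 80
20(ω_sun−ω_arm) = −80(ω_ring−ω_arm),  ω_arm = 0, ω_sun = 1
ω_ring = 0 − (20/80)(1−0) = -1/4
exact speed ratio = -1/4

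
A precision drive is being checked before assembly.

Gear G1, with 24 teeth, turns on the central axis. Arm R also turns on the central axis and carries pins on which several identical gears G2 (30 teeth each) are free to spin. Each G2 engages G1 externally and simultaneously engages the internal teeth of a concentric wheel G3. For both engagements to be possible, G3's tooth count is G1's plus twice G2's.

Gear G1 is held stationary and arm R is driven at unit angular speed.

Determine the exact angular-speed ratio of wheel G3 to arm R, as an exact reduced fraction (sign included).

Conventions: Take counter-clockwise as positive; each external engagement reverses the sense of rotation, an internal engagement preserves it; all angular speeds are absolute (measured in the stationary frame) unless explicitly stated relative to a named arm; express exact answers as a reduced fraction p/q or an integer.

recognized (axles ride arm R): planetary set, 24/30/84 teeth
ring teeth: 24 + 2·30 = 84
24(ω_sun−ω_arm) = −84(ω_ring−ω_arm),  ω_sun = 0, ω_arm = 1
ω_ring = 1 − (24/84)(0−1) = 9/7
ω_out/ω_in = 9/7

9/7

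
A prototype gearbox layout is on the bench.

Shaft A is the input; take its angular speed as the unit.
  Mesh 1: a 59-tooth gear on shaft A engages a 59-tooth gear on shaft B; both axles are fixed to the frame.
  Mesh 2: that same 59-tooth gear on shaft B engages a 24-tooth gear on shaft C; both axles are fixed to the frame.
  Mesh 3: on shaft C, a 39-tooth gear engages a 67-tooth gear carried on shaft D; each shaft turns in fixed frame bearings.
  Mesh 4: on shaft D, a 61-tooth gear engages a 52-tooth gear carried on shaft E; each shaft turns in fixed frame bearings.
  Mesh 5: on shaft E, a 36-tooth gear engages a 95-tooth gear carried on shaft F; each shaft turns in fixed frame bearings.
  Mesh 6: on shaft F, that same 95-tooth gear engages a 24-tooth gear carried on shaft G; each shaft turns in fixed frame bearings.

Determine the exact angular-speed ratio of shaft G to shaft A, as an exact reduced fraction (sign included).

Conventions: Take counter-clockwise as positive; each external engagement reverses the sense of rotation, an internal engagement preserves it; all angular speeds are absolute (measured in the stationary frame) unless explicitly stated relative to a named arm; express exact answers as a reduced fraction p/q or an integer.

10797/4288

class = fixed-axis compound train [6 meshes; 6 ratios multiply, 6 sense flips]
mesh 1 [59T→59T]: running ratio 1, sense −
mesh 2 [59T→24T]: running ratio 59/24, sense +
mesh 3 [39T→67T]: running ratio 767/536, sense −
mesh 4 [61T→52T]: running ratio 3599/2144, sense +
mesh 5 [36T→95T]: running ratio 32391/50920, sense −
mesh 6 [95T→24T]: running ratio 10797/4288, sense +
ω_out/ω_in = 10797/4288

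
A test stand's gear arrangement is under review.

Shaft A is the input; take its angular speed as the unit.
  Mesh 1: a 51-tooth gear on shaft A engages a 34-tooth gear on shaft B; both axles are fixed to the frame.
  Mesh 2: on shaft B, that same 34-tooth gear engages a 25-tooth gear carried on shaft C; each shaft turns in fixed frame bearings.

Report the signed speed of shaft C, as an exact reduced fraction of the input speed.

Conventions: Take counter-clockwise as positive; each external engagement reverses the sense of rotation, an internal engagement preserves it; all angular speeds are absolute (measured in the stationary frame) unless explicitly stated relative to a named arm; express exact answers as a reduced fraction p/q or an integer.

51/25

2-mesh fixed-axis compound train (all bearings frame-fixed)
mesh 1 [51T→34T]: |ω|/ω_in = 1×51/34 = 3/2, sense flips to −
mesh 2 [34T→25T]: |ω|/ω_in = (3/2)×34/25 = 51/25, sense flips to +
signed output speed (× input speed) = 51/25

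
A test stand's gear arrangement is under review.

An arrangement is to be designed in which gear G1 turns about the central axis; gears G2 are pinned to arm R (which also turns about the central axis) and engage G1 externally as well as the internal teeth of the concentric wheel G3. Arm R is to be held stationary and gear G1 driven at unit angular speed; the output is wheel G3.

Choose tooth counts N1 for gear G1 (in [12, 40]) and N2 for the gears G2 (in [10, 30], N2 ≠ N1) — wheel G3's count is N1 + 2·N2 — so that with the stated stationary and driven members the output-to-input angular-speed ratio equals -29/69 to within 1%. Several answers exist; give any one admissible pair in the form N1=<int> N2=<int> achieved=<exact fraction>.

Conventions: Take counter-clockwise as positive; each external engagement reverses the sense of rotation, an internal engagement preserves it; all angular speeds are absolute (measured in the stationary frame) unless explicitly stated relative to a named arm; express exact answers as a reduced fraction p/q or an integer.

N1=29 N2=20 achieved=-29/69

topology: planetary set — design target -29/69, arm = carrier (Willis)
Willis with ω_arm = 0: ω_ring/ω_sun = −N1/N3; set equal to -29/69  ⇒  N3/N1 = −1/(-29/69) = 69/29
N3 = N1 + 2·N2  ⇒  N2/N1 = (N3/N1 − 1)/2 = (69/29 − 1)/2 = 20/29
smallest multiple with N1 ≥ 12 and N2 ≥ 10: k = 1  ⇒  N1 = 1·29 = 29, N2 = 1·20 = 20 (N1 ≤ 40, N2 ≤ 30, N2 ≠ N1 ✓), N3 = 29 + 2·20 = 69
check: −N1/N3 with N1 = 29, N3 = 69 gives -29/69; |achieved − target| = 0 ≤ 29/6900 ✓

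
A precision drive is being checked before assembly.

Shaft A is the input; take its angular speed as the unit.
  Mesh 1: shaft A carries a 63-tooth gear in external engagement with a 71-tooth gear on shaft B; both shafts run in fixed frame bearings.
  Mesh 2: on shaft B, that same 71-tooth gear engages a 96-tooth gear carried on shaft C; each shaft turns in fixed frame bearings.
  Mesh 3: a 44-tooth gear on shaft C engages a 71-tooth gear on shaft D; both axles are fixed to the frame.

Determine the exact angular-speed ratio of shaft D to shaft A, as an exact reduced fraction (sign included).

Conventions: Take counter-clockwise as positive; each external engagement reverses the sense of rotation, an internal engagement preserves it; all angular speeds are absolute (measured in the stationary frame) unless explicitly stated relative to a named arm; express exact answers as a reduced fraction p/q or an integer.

class = fixed-axis compound train [3 meshes; 3 ratios multiply, 3 sense flips]
mesh 1 [63T→71T]: running ratio 63/71, sense −
mesh 2 [71T→96T]: running ratio 21/32, sense +
mesh 3 [44T→71T]: running ratio 231/568, sense −
ω_out/ω_in = -231/568

-231/568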